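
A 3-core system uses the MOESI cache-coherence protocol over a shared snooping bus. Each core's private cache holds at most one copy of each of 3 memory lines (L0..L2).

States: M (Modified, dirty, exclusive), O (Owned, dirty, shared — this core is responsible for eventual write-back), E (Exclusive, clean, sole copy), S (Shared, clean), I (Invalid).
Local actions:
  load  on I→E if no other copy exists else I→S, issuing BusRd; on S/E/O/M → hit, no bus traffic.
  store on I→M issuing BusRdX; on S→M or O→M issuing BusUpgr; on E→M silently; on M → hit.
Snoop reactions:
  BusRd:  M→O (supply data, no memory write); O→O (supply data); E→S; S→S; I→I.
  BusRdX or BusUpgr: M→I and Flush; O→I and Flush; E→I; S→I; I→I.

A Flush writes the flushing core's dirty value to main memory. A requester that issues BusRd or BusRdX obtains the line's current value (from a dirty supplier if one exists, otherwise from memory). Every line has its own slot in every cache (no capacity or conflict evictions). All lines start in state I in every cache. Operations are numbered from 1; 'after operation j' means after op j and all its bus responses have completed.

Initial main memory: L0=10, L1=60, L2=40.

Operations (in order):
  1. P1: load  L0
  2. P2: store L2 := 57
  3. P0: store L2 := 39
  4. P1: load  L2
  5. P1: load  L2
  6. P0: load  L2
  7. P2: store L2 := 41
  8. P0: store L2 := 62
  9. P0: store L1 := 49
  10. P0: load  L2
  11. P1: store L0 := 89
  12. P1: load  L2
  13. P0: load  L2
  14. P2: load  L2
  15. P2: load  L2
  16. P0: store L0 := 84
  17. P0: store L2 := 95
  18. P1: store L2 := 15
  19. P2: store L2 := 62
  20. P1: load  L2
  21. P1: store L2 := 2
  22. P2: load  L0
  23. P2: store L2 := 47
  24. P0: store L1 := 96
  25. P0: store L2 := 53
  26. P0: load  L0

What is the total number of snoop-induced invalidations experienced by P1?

1. P1: load  L0  bus=[BusRd]  L0: P0=I P1=E P2=I  mem[L0]=10
2. P2: store L2 := 57  bus=[BusRdX]  L2: P0=I P1=I P2=M  mem[L2]=40
3. P0: store L2 := 39  bus=[BusRdX,Flush]  L2: P0=M P1=I P2=I  mem[L2]=57
4. P1: load  L2  bus=[BusRd]  L2: P0=O P1=S P2=I  mem[L2]=57
5. P1: load  L2  bus=[-]  L2: P0=O P1=S P2=I  mem[L2]=57
6. P0: load  L2  bus=[-]  L2: P0=O P1=S P2=I  mem[L2]=57
7. P2: store L2 := 41  bus=[BusRdX,Flush]  L2: P0=I P1=I P2=M  mem[L2]=39
8. P0: store L2 := 62  bus=[BusRdX,Flush]  L2: P0=M P1=I P2=I  mem[L2]=41
9. P0: store L1 := 49  bus=[BusRdX]  L1: P0=M P1=I P2=I  mem[L1]=60
10. P0: load  L2  bus=[-]  L2: P0=M P1=I P2=I  mem[L2]=41
11. P1: store L0 := 89  bus=[-]  L0: P0=I P1=M P2=I  mem[L0]=10
12. P1: load  L2  bus=[BusRd]  L2: P0=O P1=S P2=I  mem[L2]=41
13. P0: load  L2  bus=[-]  L2: P0=O P1=S P2=I  mem[L2]=41
14. P2: load  L2  bus=[BusRd]  L2: P0=O P1=S P2=S  mem[L2]=41
15. P2: load  L2  bus=[-]  L2: P0=O P1=S P2=S  mem[L2]=41
16. P0: store L0 := 84  bus=[BusRdX,Flush]  L0: P0=M P1=I P2=I  mem[L0]=89
17. P0: store L2 := 95  bus=[BusUpgr]  L2: P0=M P1=I P2=I  mem[L2]=41
18. P1: store L2 := 15  bus=[BusRdX,Flush]  L2: P0=I P1=M P2=I  mem[L2]=95
19. P2: store L2 := 62  bus=[BusRdX,Flush]  L2: P0=I P1=I P2=M  mem[L2]=15
20. P1: load  L2  bus=[BusRd]  L2: P0=I P1=S P2=O  mem[L2]=15
21. P1: store L2 := 2  bus=[BusUpgr,Flush]  L2: P0=I P1=M P2=I  mem[L2]=62
22. P2: load  L0  bus=[BusRd]  L0: P0=O P1=I P2=S  mem[L0]=89
23. P2: store L2 := 47  bus=[BusRdX,Flush]  L2: P0=I P1=I P2=M  mem[L2]=2
24. P0: store L1 := 96  bus=[-]  L1: P0=M P1=I P2=I  mem[L1]=60
25. P0: store L2 := 53  bus=[BusRdX,Flush]  L2: P0=M P1=I P2=I  mem[L2]=47
26. P0: load  L0  bus=[-]  L0: P0=O P1=I P2=S  mem[L0]=89

invalidations = 5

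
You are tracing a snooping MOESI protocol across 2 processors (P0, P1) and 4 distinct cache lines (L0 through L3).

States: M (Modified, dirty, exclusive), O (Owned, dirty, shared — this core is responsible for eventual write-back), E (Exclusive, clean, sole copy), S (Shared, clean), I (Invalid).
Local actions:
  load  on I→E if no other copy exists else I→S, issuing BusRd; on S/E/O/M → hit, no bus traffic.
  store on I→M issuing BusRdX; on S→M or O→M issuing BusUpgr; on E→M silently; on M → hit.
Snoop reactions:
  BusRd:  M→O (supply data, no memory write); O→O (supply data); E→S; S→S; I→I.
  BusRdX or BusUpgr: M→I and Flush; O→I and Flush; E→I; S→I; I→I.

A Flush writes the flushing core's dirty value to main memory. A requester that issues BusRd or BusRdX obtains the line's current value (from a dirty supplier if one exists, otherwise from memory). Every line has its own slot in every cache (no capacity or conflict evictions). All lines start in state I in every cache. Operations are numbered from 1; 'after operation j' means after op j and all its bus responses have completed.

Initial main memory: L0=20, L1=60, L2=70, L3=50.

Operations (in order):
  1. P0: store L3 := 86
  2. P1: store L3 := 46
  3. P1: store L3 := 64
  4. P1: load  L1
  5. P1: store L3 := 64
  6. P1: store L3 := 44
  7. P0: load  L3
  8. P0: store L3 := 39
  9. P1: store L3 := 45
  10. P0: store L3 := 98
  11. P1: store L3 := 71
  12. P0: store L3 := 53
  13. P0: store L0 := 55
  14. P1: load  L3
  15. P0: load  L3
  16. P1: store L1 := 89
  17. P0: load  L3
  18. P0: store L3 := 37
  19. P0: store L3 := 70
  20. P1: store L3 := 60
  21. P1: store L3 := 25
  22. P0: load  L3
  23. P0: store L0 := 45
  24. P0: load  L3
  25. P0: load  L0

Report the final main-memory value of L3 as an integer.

memory[L3] = 70

  op1 P0: store L3 := 86 → M/I on L3; bus BusRdX; mem=50
  op2 P1: store L3 := 46 → I/M on L3; bus BusRdX Flush; mem=86
  op3 P1: store L3 := 64 → I/M on L3; bus (none); mem=86
  op4 P1: load  L1 → I/E on L1; bus BusRd; mem=60
  op5 P1: store L3 := 64 → I/M on L3; bus (none); mem=86
  op6 P1: store L3 := 44 → I/M on L3; bus (none); mem=86
  op7 P0: load  L3 → S/O on L3; bus BusRd; mem=86
  op8 P0: store L3 := 39 → M/I on L3; bus BusUpgr Flush; mem=44
  op9 P1: store L3 := 45 → I/M on L3; bus BusRdX Flush; mem=39
  op10 P0: store L3 := 98 → M/I on L3; bus BusRdX Flush; mem=45
  op11 P1: store L3 := 71 → I/M on L3; bus BusRdX Flush; mem=98
  op12 P0: store L3 := 53 → M/I on L3; bus BusRdX Flush; mem=71
  op13 P0: store L0 := 55 → M/I on L0; bus BusRdX; mem=20
  op14 P1: load  L3 → O/S on L3; bus BusRd; mem=71
  op15 P0: load  L3 → O/S on L3; bus (none); mem=71
  op16 P1: store L1 := 89 → I/M on L1; bus (none); mem=60
  op17 P0: load  L3 → O/S on L3; bus (none); mem=71
  op18 P0: store L3 := 37 → M/I on L3; bus BusUpgr; mem=71
  op19 P0: store L3 := 70 → M/I on L3; bus (none); mem=71
  op20 P1: store L3 := 60 → I/M on L3; bus BusRdX Flush; mem=70
  op21 P1: store L3 := 25 → I/M on L3; bus (none); mem=70
  op22 P0: load  L3 → S/O on L3; bus BusRd; mem=70
  op23 P0: store L0 := 45 → M/I on L0; bus (none); mem=20
  op24 P0: load  L3 → S/O on L3; bus (none); mem=70
  op25 P0: load  L0 → M/I on L0; bus (none); mem=20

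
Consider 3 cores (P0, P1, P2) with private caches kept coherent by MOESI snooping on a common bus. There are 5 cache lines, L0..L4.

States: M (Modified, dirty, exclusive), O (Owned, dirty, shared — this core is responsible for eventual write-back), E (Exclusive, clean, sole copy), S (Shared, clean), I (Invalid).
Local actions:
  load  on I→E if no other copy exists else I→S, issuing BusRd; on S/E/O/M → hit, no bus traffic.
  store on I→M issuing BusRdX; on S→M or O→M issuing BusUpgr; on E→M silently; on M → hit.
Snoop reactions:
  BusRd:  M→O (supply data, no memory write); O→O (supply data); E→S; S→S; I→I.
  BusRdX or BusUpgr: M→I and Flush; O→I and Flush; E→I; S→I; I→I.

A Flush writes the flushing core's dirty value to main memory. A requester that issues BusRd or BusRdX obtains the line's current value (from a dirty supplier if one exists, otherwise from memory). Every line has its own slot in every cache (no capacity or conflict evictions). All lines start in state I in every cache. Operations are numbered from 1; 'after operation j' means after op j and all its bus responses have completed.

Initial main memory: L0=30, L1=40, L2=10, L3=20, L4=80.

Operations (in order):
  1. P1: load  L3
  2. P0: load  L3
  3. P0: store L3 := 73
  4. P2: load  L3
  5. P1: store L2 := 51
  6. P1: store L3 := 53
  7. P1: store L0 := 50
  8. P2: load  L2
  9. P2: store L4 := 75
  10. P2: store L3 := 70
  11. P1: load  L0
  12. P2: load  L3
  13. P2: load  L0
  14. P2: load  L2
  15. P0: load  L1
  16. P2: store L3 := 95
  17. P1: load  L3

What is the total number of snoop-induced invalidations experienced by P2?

[1] P1: load  L3 | P0:I, P1:E(20), P2:I | bus: BusRd
[2] P0: load  L3 | P0:S(20), P1:S(20), P2:I | bus: BusRd
[3] P0: store L3 := 73 | P0:M(73), P1:I, P2:I | bus: BusUpgr
[4] P2: load  L3 | P0:O(73), P1:I, P2:S(73) | bus: BusRd
[5] P1: store L2 := 51 | P0:I, P1:M(51), P2:I | bus: BusRdX
[6] P1: store L3 := 53 | P0:I, P1:M(53), P2:I | bus: BusRdX,Flush
[7] P1: store L0 := 50 | P0:I, P1:M(50), P2:I | bus: BusRdX
[8] P2: load  L2 | P0:I, P1:O(51), P2:S(51) | bus: BusRd
[9] P2: store L4 := 75 | P0:I, P1:I, P2:M(75) | bus: BusRdX
[10] P2: store L3 := 70 | P0:I, P1:I, P2:M(70) | bus: BusRdX,Flush
[11] P1: load  L0 | P0:I, P1:M(50), P2:I | bus: none
[12] P2: load  L3 | P0:I, P1:I, P2:M(70) | bus: none
[13] P2: load  L0 | P0:I, P1:O(50), P2:S(50) | bus: BusRd
[14] P2: load  L2 | P0:I, P1:O(51), P2:S(51) | bus: none
[15] P0: load  L1 | P0:E(40), P1:I, P2:I | bus: BusRd
[16] P2: store L3 := 95 | P0:I, P1:I, P2:M(95) | bus: none
[17] P1: load  L3 | P0:I, P1:S(95), P2:O(95) | bus: BusRd

invalidations = 1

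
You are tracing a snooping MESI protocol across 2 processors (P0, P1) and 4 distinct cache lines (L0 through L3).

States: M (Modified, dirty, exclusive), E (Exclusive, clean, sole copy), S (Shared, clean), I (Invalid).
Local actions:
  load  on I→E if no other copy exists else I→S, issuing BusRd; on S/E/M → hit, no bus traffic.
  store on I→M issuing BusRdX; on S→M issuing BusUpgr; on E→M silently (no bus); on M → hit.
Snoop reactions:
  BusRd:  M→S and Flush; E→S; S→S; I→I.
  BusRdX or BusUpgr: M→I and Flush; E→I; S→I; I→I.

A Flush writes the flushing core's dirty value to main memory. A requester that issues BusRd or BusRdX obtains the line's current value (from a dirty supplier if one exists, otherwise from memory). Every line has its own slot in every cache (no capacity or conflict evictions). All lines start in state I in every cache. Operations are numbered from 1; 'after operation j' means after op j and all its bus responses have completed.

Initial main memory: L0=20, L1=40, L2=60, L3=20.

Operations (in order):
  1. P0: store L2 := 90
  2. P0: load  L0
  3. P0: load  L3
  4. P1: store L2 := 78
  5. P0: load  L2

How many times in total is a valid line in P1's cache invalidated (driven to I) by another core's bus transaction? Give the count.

invalidations = 0

  op1 P0: store L2 := 90 → M/I on L2; bus BusRdX; mem=60
  op2 P0: load  L0 → E/I on L0; bus BusRd; mem=20
  op3 P0: load  L3 → E/I on L3; bus BusRd; mem=20
  op4 P1: store L2 := 78 → I/M on L2; bus BusRdX Flush; mem=90
  op5 P0: load  L2 → S/S on L2; bus BusRd Flush; mem=78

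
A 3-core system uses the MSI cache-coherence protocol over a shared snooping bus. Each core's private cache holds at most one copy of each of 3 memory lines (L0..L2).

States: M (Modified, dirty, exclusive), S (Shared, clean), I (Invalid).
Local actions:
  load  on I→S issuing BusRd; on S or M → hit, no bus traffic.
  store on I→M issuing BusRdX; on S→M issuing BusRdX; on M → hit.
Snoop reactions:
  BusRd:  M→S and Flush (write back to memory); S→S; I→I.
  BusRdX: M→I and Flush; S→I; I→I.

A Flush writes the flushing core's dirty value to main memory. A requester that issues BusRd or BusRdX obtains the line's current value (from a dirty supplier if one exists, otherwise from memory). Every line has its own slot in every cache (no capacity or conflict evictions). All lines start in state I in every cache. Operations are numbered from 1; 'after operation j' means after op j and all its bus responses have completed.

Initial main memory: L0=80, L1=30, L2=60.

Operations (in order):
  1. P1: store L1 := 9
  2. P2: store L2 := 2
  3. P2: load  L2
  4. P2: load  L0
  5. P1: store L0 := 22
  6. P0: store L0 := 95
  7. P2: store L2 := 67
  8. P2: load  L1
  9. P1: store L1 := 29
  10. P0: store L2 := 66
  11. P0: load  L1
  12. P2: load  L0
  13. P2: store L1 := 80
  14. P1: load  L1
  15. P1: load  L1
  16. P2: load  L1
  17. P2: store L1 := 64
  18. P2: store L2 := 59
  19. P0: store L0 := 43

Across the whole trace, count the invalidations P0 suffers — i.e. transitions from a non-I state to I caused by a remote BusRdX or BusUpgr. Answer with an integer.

invalidations = 2

  op1 P1: store L1 := 9 → I/M/I on L1; bus BusRdX; mem=30
  op2 P2: store L2 := 2 → I/I/M on L2; bus BusRdX; mem=60
  op3 P2: load  L2 → I/I/M on L2; bus (none); mem=60
  op4 P2: load  L0 → I/I/S on L0; bus BusRd; mem=80
  op5 P1: store L0 := 22 → I/M/I on L0; bus BusRdX; mem=80
  op6 P0: store L0 := 95 → M/I/I on L0; bus BusRdX Flush; mem=22
  op7 P2: store L2 := 67 → I/I/M on L2; bus (none); mem=60
  op8 P2: load  L1 → I/S/S on L1; bus BusRd Flush; mem=9
  op9 P1: store L1 := 29 → I/M/I on L1; bus BusRdX; mem=9
  op10 P0: store L2 := 66 → M/I/I on L2; bus BusRdX Flush; mem=67
  op11 P0: load  L1 → S/S/I on L1; bus BusRd Flush; mem=29
  op12 P2: load  L0 → S/I/S on L0; bus BusRd Flush; mem=95
  op13 P2: store L1 := 80 → I/I/M on L1; bus BusRdX; mem=29
  op14 P1: load  L1 → I/S/S on L1; bus BusRd Flush; mem=80
  op15 P1: load  L1 → I/S/S on L1; bus (none); mem=80
  op16 P2: load  L1 → I/S/S on L1; bus (none); mem=80
  op17 P2: store L1 := 64 → I/I/M on L1; bus BusRdX; mem=80
  op18 P2: store L2 := 59 → I/I/M on L2; bus BusRdX Flush; mem=66
  op19 P0: store L0 := 43 → M/I/I on L0; bus BusRdX; mem=95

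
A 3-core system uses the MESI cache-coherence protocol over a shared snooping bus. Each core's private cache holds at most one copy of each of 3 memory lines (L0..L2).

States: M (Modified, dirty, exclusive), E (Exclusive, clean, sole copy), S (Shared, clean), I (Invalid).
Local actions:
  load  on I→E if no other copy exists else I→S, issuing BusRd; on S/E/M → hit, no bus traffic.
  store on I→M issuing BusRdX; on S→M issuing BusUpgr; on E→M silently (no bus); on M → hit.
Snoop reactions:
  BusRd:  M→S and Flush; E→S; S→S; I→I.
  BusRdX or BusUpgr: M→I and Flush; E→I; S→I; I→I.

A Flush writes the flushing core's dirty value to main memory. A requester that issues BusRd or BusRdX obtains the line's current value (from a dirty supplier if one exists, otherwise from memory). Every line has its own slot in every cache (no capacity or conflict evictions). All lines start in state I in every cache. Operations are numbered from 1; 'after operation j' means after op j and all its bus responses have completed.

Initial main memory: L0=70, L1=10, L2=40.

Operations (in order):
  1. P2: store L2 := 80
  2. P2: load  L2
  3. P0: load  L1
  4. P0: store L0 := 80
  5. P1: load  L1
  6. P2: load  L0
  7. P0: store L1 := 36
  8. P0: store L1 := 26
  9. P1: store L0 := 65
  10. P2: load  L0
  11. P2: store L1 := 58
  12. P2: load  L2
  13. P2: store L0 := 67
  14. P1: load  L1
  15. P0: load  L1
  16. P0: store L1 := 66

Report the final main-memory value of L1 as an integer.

[1] P2: store L2 := 80 | P0:I, P1:I, P2:M(80) | bus: BusRdX
[2] P2: load  L2 | P0:I, P1:I, P2:M(80) | bus: none
[3] P0: load  L1 | P0:E(10), P1:I, P2:I | bus: BusRd
[4] P0: store L0 := 80 | P0:M(80), P1:I, P2:I | bus: BusRdX
[5] P1: load  L1 | P0:S(10), P1:S(10), P2:I | bus: BusRd
[6] P2: load  L0 | P0:S(80), P1:I, P2:S(80) | bus: BusRd,Flush
[7] P0: store L1 := 36 | P0:M(36), P1:I, P2:I | bus: BusUpgr
[8] P0: store L1 := 26 | P0:M(26), P1:I, P2:I | bus: none
[9] P1: store L0 := 65 | P0:I, P1:M(65), P2:I | bus: BusRdX
[10] P2: load  L0 | P0:I, P1:S(65), P2:S(65) | bus: BusRd,Flush
[11] P2: store L1 := 58 | P0:I, P1:I, P2:M(58) | bus: BusRdX,Flush
[12] P2: load  L2 | P0:I, P1:I, P2:M(80) | bus: none
[13] P2: store L0 := 67 | P0:I, P1:I, P2:M(67) | bus: BusUpgr
[14] P1: load  L1 | P0:I, P1:S(58), P2:S(58) | bus: BusRd,Flush
[15] P0: load  L1 | P0:S(58), P1:S(58), P2:S(58) | bus: BusRd
[16] P0: store L1 := 66 | P0:M(66), P1:I, P2:I | bus: BusUpgr

memory[L1] = 58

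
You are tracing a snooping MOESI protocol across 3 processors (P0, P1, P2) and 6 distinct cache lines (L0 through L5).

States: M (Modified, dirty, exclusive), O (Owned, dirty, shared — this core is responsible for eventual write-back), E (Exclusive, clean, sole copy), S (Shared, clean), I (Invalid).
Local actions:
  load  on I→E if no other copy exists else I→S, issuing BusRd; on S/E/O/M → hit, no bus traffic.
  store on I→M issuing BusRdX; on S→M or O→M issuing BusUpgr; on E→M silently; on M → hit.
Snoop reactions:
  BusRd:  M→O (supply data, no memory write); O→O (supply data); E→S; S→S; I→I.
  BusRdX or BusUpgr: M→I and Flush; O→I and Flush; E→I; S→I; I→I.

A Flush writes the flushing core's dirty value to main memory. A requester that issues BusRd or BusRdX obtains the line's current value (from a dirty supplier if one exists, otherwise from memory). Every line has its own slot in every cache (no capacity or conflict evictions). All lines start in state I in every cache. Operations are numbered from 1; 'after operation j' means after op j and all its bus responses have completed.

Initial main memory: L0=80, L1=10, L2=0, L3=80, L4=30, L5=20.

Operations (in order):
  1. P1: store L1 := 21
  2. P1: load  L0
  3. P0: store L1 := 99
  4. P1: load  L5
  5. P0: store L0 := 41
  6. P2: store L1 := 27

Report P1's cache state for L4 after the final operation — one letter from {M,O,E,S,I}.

state = I

1. P1: store L1 := 21  bus=[BusRdX]  L1: P0=I P1=M P2=I  mem[L1]=10
2. P1: load  L0  bus=[BusRd]  L0: P0=I P1=E P2=I  mem[L0]=80
3. P0: store L1 := 99  bus=[BusRdX,Flush]  L1: P0=M P1=I P2=I  mem[L1]=21
4. P1: load  L5  bus=[BusRd]  L5: P0=I P1=E P2=I  mem[L5]=20
5. P0: store L0 := 41  bus=[BusRdX]  L0: P0=M P1=I P2=I  mem[L0]=80
6. P2: store L1 := 27  bus=[BusRdX,Flush]  L1: P0=I P1=I P2=M  mem[L1]=99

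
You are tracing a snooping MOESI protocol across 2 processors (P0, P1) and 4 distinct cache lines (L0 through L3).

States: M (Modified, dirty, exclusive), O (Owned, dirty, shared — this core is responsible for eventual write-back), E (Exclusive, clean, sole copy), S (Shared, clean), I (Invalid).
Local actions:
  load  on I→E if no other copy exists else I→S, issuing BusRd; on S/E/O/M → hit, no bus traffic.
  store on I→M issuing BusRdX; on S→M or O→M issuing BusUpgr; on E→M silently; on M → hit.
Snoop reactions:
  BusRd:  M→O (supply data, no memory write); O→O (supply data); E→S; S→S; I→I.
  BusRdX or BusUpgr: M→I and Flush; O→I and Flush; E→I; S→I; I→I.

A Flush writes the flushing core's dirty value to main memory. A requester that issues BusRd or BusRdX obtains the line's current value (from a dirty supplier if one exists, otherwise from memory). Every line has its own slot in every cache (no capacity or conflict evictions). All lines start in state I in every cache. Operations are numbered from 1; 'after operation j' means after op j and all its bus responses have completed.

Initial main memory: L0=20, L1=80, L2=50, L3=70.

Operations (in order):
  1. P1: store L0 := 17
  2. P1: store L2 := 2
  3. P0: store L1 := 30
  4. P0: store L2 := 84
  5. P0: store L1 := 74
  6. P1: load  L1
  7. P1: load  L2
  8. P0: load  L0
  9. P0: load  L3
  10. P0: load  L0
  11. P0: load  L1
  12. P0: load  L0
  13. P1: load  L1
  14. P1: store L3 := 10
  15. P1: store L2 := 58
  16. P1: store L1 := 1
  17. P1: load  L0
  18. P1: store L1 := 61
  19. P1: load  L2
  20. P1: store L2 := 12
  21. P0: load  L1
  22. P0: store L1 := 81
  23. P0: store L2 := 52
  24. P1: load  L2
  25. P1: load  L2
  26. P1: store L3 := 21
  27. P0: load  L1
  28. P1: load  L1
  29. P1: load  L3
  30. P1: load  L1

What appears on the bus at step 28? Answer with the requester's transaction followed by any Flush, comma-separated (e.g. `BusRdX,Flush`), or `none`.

1. P1: store L0 := 17  bus=[BusRdX]  L0: P0=I P1=M  mem[L0]=20
2. P1: store L2 := 2  bus=[BusRdX]  L2: P0=I P1=M  mem[L2]=50
3. P0: store L1 := 30  bus=[BusRdX]  L1: P0=M P1=I  mem[L1]=80
4. P0: store L2 := 84  bus=[BusRdX,Flush]  L2: P0=M P1=I  mem[L2]=2
5. P0: store L1 := 74  bus=[-]  L1: P0=M P1=I  mem[L1]=80
6. P1: load  L1  bus=[BusRd]  L1: P0=O P1=S  mem[L1]=80
7. P1: load  L2  bus=[BusRd]  L2: P0=O P1=S  mem[L2]=2
8. P0: load  L0  bus=[BusRd]  L0: P0=S P1=O  mem[L0]=20
9. P0: load  L3  bus=[BusRd]  L3: P0=E P1=I  mem[L3]=70
10. P0: load  L0  bus=[-]  L0: P0=S P1=O  mem[L0]=20
11. P0: load  L1  bus=[-]  L1: P0=O P1=S  mem[L1]=80
12. P0: load  L0  bus=[-]  L0: P0=S P1=O  mem[L0]=20
13. P1: load  L1  bus=[-]  L1: P0=O P1=S  mem[L1]=80
14. P1: store L3 := 10  bus=[BusRdX]  L3: P0=I P1=M  mem[L3]=70
15. P1: store L2 := 58  bus=[BusUpgr,Flush]  L2: P0=I P1=M  mem[L2]=84
16. P1: store L1 := 1  bus=[BusUpgr,Flush]  L1: P0=I P1=M  mem[L1]=74
17. P1: load  L0  bus=[-]  L0: P0=S P1=O  mem[L0]=20
18. P1: store L1 := 61  bus=[-]  L1: P0=I P1=M  mem[L1]=74
19. P1: load  L2  bus=[-]  L2: P0=I P1=M  mem[L2]=84
20. P1: store L2 := 12  bus=[-]  L2: P0=I P1=M  mem[L2]=84
21. P0: load  L1  bus=[BusRd]  L1: P0=S P1=O  mem[L1]=74
22. P0: store L1 := 81  bus=[BusUpgr,Flush]  L1: P0=M P1=I  mem[L1]=61
23. P0: store L2 := 52  bus=[BusRdX,Flush]  L2: P0=M P1=I  mem[L2]=12
24. P1: load  L2  bus=[BusRd]  L2: P0=O P1=S  mem[L2]=12
25. P1: load  L2  bus=[-]  L2: P0=O P1=S  mem[L2]=12
26. P1: store L3 := 21  bus=[-]  L3: P0=I P1=M  mem[L3]=70
27. P0: load  L1  bus=[-]  L1: P0=M P1=I  mem[L1]=61
28. P1: load  L1  bus=[BusRd]  L1: P0=O P1=S  mem[L1]=61
29. P1: load  L3  bus=[-]  L3: P0=I P1=M  mem[L3]=70
30. P1: load  L1  bus=[-]  L1: P0=O P1=S  mem[L1]=61

bus = BusRd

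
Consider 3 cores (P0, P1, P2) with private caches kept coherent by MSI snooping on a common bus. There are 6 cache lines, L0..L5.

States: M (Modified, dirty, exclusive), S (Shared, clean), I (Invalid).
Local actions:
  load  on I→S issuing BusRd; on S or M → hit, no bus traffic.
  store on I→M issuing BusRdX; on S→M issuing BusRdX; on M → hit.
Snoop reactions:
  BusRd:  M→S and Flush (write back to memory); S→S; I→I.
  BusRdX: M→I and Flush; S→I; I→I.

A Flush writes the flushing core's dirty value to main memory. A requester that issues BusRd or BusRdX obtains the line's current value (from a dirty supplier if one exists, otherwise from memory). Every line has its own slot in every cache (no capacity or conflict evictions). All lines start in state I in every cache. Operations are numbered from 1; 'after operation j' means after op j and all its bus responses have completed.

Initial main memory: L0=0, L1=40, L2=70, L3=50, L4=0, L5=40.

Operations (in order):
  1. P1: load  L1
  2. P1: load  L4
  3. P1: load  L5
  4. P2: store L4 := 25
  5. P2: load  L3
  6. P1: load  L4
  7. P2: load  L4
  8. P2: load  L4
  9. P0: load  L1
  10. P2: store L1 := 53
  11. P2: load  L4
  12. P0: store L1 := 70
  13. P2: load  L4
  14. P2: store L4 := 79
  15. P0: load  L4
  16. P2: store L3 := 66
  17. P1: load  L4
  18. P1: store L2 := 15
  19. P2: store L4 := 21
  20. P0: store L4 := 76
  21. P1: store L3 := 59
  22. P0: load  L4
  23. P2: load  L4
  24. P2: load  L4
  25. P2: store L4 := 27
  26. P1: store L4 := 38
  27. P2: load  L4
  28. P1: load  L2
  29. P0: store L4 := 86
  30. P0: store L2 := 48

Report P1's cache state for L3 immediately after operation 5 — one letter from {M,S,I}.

state = I

[1] P1: load  L1 | P0:I, P1:S(40), P2:I | bus: BusRd
[2] P1: load  L4 | P0:I, P1:S(0), P2:I | bus: BusRd
[3] P1: load  L5 | P0:I, P1:S(40), P2:I | bus: BusRd
[4] P2: store L4 := 25 | P0:I, P1:I, P2:M(25) | bus: BusRdX
[5] P2: load  L3 | P0:I, P1:I, P2:S(50) | bus: BusRd
[6] P1: load  L4 | P0:I, P1:S(25), P2:S(25) | bus: BusRd,Flush
[7] P2: load  L4 | P0:I, P1:S(25), P2:S(25) | bus: none
[8] P2: load  L4 | P0:I, P1:S(25), P2:S(25) | bus: none
[9] P0: load  L1 | P0:S(40), P1:S(40), P2:I | bus: BusRd
[10] P2: store L1 := 53 | P0:I, P1:I, P2:M(53) | bus: BusRdX
[11] P2: load  L4 | P0:I, P1:S(25), P2:S(25) | bus: none
[12] P0: store L1 := 70 | P0:M(70), P1:I, P2:I | bus: BusRdX,Flush
[13] P2: load  L4 | P0:I, P1:S(25), P2:S(25) | bus: none
[14] P2: store L4 := 79 | P0:I, P1:I, P2:M(79) | bus: BusRdX
[15] P0: load  L4 | P0:S(79), P1:I, P2:S(79) | bus: BusRd,Flush
[16] P2: store L3 := 66 | P0:I, P1:I, P2:M(66) | bus: BusRdX
[17] P1: load  L4 | P0:S(79), P1:S(79), P2:S(79) | bus: BusRd
[18] P1: store L2 := 15 | P0:I, P1:M(15), P2:I | bus: BusRdX
[19] P2: store L4 := 21 | P0:I, P1:I, P2:M(21) | bus: BusRdX
[20] P0: store L4 := 76 | P0:M(76), P1:I, P2:I | bus: BusRdX,Flush
[21] P1: store L3 := 59 | P0:I, P1:M(59), P2:I | bus: BusRdX,Flush
[22] P0: load  L4 | P0:M(76), P1:I, P2:I | bus: none
[23] P2: load  L4 | P0:S(76), P1:I, P2:S(76) | bus: BusRd,Flush
[24] P2: load  L4 | P0:S(76), P1:I, P2:S(76) | bus: none
[25] P2: store L4 := 27 | P0:I, P1:I, P2:M(27) | bus: BusRdX
[26] P1: store L4 := 38 | P0:I, P1:M(38), P2:I | bus: BusRdX,Flush
[27] P2: load  L4 | P0:I, P1:S(38), P2:S(38) | bus: BusRd,Flush
[28] P1: load  L2 | P0:I, P1:M(15), P2:I | bus: none
[29] P0: store L4 := 86 | P0:M(86), P1:I, P2:I | bus: BusRdX
[30] P0: store L2 := 48 | P0:M(48), P1:I, P2:I | bus: BusRdX,Flush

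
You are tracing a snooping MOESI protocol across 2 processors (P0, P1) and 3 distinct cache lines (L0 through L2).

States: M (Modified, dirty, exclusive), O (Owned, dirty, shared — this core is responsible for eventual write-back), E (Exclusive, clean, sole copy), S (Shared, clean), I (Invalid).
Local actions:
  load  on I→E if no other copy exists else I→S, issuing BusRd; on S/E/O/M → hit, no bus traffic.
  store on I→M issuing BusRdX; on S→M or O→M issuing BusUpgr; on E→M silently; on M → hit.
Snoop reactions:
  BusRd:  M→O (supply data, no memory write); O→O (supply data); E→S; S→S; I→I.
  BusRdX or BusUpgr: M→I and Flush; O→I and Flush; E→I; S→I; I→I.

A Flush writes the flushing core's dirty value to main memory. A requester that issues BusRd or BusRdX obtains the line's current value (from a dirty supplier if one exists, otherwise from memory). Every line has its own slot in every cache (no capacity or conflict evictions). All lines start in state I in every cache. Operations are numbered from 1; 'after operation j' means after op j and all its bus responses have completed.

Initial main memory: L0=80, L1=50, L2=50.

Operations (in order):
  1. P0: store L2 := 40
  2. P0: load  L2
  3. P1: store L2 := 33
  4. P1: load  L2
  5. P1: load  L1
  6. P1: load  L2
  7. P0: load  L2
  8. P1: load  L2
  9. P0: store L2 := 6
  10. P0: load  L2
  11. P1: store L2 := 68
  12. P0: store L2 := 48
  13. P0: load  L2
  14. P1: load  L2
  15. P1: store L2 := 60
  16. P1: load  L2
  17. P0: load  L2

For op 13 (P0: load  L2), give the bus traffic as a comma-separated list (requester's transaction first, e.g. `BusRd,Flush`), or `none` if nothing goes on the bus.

[1] P0: store L2 := 40 | P0:M(40), P1:I | bus: BusRdX
[2] P0: load  L2 | P0:M(40), P1:I | bus: none
[3] P1: store L2 := 33 | P0:I, P1:M(33) | bus: BusRdX,Flush
[4] P1: load  L2 | P0:I, P1:M(33) | bus: none
[5] P1: load  L1 | P0:I, P1:E(50) | bus: BusRd
[6] P1: load  L2 | P0:I, P1:M(33) | bus: none
[7] P0: load  L2 | P0:S(33), P1:O(33) | bus: BusRd
[8] P1: load  L2 | P0:S(33), P1:O(33) | bus: none
[9] P0: store L2 := 6 | P0:M(6), P1:I | bus: BusUpgr,Flush
[10] P0: load  L2 | P0:M(6), P1:I | bus: none
[11] P1: store L2 := 68 | P0:I, P1:M(68) | bus: BusRdX,Flush
[12] P0: store L2 := 48 | P0:M(48), P1:I | bus: BusRdX,Flush
[13] P0: load  L2 | P0:M(48), P1:I | bus: none
[14] P1: load  L2 | P0:O(48), P1:S(48) | bus: BusRd
[15] P1: store L2 := 60 | P0:I, P1:M(60) | bus: BusUpgr,Flush
[16] P1: load  L2 | P0:I, P1:M(60) | bus: none
[17] P0: load  L2 | P0:S(60), P1:O(60) | bus: BusRd

bus = none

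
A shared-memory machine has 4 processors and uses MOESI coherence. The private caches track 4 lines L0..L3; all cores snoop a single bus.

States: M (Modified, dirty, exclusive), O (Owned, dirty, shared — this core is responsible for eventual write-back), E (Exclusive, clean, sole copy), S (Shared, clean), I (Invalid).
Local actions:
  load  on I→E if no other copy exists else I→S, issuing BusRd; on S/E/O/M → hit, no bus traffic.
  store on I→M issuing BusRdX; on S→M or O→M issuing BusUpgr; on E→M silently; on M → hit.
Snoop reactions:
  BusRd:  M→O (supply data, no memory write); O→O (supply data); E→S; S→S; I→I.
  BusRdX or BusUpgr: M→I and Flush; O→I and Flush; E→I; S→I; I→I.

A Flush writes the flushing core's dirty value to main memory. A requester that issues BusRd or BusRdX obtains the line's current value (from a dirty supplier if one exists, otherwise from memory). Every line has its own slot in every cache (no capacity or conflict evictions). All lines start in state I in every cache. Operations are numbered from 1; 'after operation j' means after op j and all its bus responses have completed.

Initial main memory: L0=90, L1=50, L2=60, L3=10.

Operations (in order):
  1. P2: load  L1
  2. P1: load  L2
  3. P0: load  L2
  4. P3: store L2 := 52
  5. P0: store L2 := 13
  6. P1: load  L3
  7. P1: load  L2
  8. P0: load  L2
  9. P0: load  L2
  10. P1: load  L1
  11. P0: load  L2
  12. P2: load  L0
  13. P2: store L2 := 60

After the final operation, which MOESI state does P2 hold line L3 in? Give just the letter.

[1] P2: load  L1 | P0:I, P1:I, P2:E(50), P3:I | bus: BusRd
[2] P1: load  L2 | P0:I, P1:E(60), P2:I, P3:I | bus: BusRd
[3] P0: load  L2 | P0:S(60), P1:S(60), P2:I, P3:I | bus: BusRd
[4] P3: store L2 := 52 | P0:I, P1:I, P2:I, P3:M(52) | bus: BusRdX
[5] P0: store L2 := 13 | P0:M(13), P1:I, P2:I, P3:I | bus: BusRdX,Flush
[6] P1: load  L3 | P0:I, P1:E(10), P2:I, P3:I | bus: BusRd
[7] P1: load  L2 | P0:O(13), P1:S(13), P2:I, P3:I | bus: BusRd
[8] P0: load  L2 | P0:O(13), P1:S(13), P2:I, P3:I | bus: none
[9] P0: load  L2 | P0:O(13), P1:S(13), P2:I, P3:I | bus: none
[10] P1: load  L1 | P0:I, P1:S(50), P2:S(50), P3:I | bus: BusRd
[11] P0: load  L2 | P0:O(13), P1:S(13), P2:I, P3:I | bus: none
[12] P2: load  L0 | P0:I, P1:I, P2:E(90), P3:I | bus: BusRd
[13] P2: store L2 := 60 | P0:I, P1:I, P2:M(60), P3:I | bus: BusRdX,Flush

state = I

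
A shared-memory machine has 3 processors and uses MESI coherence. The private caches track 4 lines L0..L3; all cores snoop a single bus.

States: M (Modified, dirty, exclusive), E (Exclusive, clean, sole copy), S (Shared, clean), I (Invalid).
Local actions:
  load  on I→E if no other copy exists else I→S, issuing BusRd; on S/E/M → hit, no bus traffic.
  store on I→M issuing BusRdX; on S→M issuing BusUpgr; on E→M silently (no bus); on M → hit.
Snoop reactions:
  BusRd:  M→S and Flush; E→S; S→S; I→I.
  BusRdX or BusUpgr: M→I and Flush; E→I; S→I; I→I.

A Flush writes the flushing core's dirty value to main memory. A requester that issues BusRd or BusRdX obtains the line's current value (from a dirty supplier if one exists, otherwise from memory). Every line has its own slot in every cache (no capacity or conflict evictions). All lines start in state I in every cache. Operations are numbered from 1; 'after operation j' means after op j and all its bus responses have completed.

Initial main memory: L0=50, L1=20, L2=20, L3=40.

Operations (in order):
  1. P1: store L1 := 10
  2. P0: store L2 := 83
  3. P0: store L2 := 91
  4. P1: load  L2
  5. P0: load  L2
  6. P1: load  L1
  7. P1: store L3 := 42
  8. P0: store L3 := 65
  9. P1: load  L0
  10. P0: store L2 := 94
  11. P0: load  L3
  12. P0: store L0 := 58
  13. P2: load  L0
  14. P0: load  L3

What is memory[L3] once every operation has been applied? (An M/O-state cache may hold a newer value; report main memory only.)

memory[L3] = 42

1. P1: store L1 := 10  bus=[BusRdX]  L1: P0=I P1=M P2=I  mem[L1]=20
2. P0: store L2 := 83  bus=[BusRdX]  L2: P0=M P1=I P2=I  mem[L2]=20
3. P0: store L2 := 91  bus=[-]  L2: P0=M P1=I P2=I  mem[L2]=20
4. P1: load  L2  bus=[BusRd,Flush]  L2: P0=S P1=S P2=I  mem[L2]=91
5. P0: load  L2  bus=[-]  L2: P0=S P1=S P2=I  mem[L2]=91
6. P1: load  L1  bus=[-]  L1: P0=I P1=M P2=I  mem[L1]=20
7. P1: store L3 := 42  bus=[BusRdX]  L3: P0=I P1=M P2=I  mem[L3]=40
8. P0: store L3 := 65  bus=[BusRdX,Flush]  L3: P0=M P1=I P2=I  mem[L3]=42
9. P1: load  L0  bus=[BusRd]  L0: P0=I P1=E P2=I  mem[L0]=50
10. P0: store L2 := 94  bus=[BusUpgr]  L2: P0=M P1=I P2=I  mem[L2]=91
11. P0: load  L3  bus=[-]  L3: P0=M P1=I P2=I  mem[L3]=42
12. P0: store L0 := 58  bus=[BusRdX]  L0: P0=M P1=I P2=I  mem[L0]=50
13. P2: load  L0  bus=[BusRd,Flush]  L0: P0=S P1=I P2=S  mem[L0]=58
14. P0: load  L3  bus=[-]  L3: P0=M P1=I P2=I  mem[L3]=42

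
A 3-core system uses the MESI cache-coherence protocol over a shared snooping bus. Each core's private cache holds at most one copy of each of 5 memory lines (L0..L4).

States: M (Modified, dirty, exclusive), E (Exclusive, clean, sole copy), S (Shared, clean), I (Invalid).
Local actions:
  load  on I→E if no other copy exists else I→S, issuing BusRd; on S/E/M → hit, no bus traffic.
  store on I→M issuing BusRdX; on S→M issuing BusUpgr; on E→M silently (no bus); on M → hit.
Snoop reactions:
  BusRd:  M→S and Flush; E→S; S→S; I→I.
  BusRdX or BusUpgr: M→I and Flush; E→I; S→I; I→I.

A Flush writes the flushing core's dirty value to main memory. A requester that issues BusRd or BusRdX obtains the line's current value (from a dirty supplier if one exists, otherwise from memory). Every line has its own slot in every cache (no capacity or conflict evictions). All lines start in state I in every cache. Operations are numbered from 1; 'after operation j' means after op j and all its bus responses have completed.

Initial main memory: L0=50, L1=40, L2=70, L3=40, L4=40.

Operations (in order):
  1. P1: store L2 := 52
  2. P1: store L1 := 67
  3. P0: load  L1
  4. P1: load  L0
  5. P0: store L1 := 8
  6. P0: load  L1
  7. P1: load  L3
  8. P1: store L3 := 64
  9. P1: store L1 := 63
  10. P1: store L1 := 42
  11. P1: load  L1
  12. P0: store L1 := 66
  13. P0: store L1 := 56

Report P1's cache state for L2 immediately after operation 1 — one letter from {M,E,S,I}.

state = M

step 1: P1: store L2 := 52  ⟶  IMI  (L2)  txn=BusRdX  M[L2]=70
step 2: P1: store L1 := 67  ⟶  IMI  (L1)  txn=BusRdX  M[L1]=40
step 3: P0: load  L1  ⟶  SSI  (L1)  txn=BusRd+Flush  M[L1]=67
step 4: P1: load  L0  ⟶  IEI  (L0)  txn=BusRd  M[L0]=50
step 5: P0: store L1 := 8  ⟶  MII  (L1)  txn=BusUpgr  M[L1]=67
step 6: P0: load  L1  ⟶  MII  (L1)  txn=∅  M[L1]=67
step 7: P1: load  L3  ⟶  IEI  (L3)  txn=BusRd  M[L3]=40
step 8: P1: store L3 := 64  ⟶  IMI  (L3)  txn=∅  M[L3]=40
step 9: P1: store L1 := 63  ⟶  IMI  (L1)  txn=BusRdX+Flush  M[L1]=8
step 10: P1: store L1 := 42  ⟶  IMI  (L1)  txn=∅  M[L1]=8
step 11: P1: load  L1  ⟶  IMI  (L1)  txn=∅  M[L1]=8
step 12: P0: store L1 := 66  ⟶  MII  (L1)  txn=BusRdX+Flush  M[L1]=42
step 13: P0: store L1 := 56  ⟶  MII  (L1)  txn=∅  M[L1]=42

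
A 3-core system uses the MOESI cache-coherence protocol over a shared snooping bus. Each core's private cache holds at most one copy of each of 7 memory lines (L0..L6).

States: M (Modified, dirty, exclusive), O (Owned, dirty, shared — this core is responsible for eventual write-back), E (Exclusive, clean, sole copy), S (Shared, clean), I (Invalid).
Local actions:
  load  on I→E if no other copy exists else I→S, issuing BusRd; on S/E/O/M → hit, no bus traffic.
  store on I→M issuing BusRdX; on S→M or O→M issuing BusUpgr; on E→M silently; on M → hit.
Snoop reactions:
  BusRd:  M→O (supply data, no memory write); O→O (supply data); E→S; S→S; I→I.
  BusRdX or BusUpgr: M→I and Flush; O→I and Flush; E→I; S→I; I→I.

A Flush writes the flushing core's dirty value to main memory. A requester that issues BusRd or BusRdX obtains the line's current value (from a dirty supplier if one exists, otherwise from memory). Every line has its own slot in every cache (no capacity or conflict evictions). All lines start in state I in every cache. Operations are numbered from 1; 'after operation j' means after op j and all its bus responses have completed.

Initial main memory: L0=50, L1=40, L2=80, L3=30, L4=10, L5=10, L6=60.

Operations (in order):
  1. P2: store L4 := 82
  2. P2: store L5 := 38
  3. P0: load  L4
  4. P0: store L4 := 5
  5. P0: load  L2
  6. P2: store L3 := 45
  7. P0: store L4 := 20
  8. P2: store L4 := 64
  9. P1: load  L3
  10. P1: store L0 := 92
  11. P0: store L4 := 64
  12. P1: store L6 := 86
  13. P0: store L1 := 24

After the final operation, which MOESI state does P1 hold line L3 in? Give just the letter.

state = S

  op1 P2: store L4 := 82 → I/I/M on L4; bus BusRdX; mem=10
  op2 P2: store L5 := 38 → I/I/M on L5; bus BusRdX; mem=10
  op3 P0: load  L4 → S/I/O on L4; bus BusRd; mem=10
  op4 P0: store L4 := 5 → M/I/I on L4; bus BusUpgr Flush; mem=82
  op5 P0: load  L2 → E/I/I on L2; bus BusRd; mem=80
  op6 P2: store L3 := 45 → I/I/M on L3; bus BusRdX; mem=30
  op7 P0: store L4 := 20 → M/I/I on L4; bus (none); mem=82
  op8 P2: store L4 := 64 → I/I/M on L4; bus BusRdX Flush; mem=20
  op9 P1: load  L3 → I/S/O on L3; bus BusRd; mem=30
  op10 P1: store L0 := 92 → I/M/I on L0; bus BusRdX; mem=50
  op11 P0: store L4 := 64 → M/I/I on L4; bus BusRdX Flush; mem=64
  op12 P1: store L6 := 86 → I/M/I on L6; bus BusRdX; mem=60
  op13 P0: store L1 := 24 → M/I/I on L1; bus BusRdX; mem=40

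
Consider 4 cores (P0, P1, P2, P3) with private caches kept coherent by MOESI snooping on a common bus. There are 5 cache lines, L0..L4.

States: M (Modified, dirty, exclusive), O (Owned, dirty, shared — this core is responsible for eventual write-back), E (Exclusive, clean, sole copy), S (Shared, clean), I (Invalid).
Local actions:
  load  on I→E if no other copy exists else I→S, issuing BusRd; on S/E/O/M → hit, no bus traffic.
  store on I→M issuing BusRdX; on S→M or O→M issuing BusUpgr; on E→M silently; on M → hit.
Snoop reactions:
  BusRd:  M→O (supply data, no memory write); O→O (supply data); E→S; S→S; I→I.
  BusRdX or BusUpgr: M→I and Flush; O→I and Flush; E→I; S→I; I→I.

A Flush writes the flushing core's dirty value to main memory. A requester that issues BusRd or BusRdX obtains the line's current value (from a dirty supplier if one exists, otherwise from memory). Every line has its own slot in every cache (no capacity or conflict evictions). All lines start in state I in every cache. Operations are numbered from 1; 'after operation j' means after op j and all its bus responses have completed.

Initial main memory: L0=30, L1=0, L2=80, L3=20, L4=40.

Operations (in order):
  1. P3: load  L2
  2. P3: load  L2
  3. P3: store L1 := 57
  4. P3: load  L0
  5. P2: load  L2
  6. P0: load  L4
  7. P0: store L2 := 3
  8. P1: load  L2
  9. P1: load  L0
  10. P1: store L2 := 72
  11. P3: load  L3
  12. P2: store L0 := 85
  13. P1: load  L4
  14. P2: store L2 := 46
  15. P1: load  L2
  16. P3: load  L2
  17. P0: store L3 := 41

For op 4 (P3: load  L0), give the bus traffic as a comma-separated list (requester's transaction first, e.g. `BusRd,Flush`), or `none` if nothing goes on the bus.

bus = BusRd

step 1: P3: load  L2  ⟶  IIIE  (L2)  txn=BusRd  M[L2]=80
step 2: P3: load  L2  ⟶  IIIE  (L2)  txn=∅  M[L2]=80
step 3: P3: store L1 := 57  ⟶  IIIM  (L1)  txn=BusRdX  M[L1]=0
step 4: P3: load  L0  ⟶  IIIE  (L0)  txn=BusRd  M[L0]=30
step 5: P2: load  L2  ⟶  IISS  (L2)  txn=BusRd  M[L2]=80
step 6: P0: load  L4  ⟶  EIII  (L4)  txn=BusRd  M[L4]=40
step 7: P0: store L2 := 3  ⟶  MIII  (L2)  txn=BusRdX  M[L2]=80
step 8: P1: load  L2  ⟶  OSII  (L2)  txn=BusRd  M[L2]=80
step 9: P1: load  L0  ⟶  ISIS  (L0)  txn=BusRd  M[L0]=30
step 10: P1: store L2 := 72  ⟶  IMII  (L2)  txn=BusUpgr+Flush  M[L2]=3
step 11: P3: load  L3  ⟶  IIIE  (L3)  txn=BusRd  M[L3]=20
step 12: P2: store L0 := 85  ⟶  IIMI  (L0)  txn=BusRdX  M[L0]=30
step 13: P1: load  L4  ⟶  SSII  (L4)  txn=BusRd  M[L4]=40
step 14: P2: store L2 := 46  ⟶  IIMI  (L2)  txn=BusRdX+Flush  M[L2]=72
step 15: P1: load  L2  ⟶  ISOI  (L2)  txn=BusRd  M[L2]=72
step 16: P3: load  L2  ⟶  ISOS  (L2)  txn=BusRd  M[L2]=72
step 17: P0: store L3 := 41  ⟶  MIII  (L3)  txn=BusRdX  M[L3]=20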